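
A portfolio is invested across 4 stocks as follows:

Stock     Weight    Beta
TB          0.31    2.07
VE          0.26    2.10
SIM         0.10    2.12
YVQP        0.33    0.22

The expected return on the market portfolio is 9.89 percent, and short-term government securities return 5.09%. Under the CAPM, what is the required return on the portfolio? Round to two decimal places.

β_P = Σ w_i β_i = 0.31×2.07 + 0.26×2.10 + 0.10×2.12 + 0.33×0.22 = 1.4723
MRP = 9.89% − 5.09% = 4.80%
E(R_P) = R_f + β_P × MRP = 5.09% + 1.4723 × 4.80% = 12.16%

12.16%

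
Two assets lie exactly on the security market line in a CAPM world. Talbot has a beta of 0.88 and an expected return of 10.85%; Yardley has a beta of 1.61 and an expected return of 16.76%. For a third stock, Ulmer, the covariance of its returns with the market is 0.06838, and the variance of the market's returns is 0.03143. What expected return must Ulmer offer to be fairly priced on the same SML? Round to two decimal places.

MRP = (16.76% − 10.85%) / (1.61 − 0.88) = 8.0959%
R_f = 10.85% − 0.88 × 8.0959% = 3.7256%
β_Ulmer = Cov / Var(R_m) = 0.06838 / 0.03143 = 2.1756
E(R_Ulmer) = R_f + β × MRP = 3.7256% + 2.1756 × 8.0959% = 21.34%

21.34%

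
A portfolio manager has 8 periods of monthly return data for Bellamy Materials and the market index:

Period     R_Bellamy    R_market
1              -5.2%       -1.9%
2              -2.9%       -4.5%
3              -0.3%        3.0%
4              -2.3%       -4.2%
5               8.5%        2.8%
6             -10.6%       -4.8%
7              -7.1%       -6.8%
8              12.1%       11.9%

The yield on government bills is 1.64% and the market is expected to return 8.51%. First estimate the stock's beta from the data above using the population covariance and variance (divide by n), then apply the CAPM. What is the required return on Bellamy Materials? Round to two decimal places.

Mean R_i = (-5.2 − 2.9 − 0.3 − 2.3 + 8.5 − 10.6 − 7.1 + 12.1) / 8 = -0.9750%
Mean R_m = (-1.9 − 4.5 + 3.0 − 4.2 + 2.8 − 4.8 − 6.8 + 11.9) / 8 = -0.5625%
Σ(R_i − R̄_i)(R_m − R̄_m) = 294.2525  ⇒  Cov = 294.2525 / 8 = 36.7816
Σ(R_m − R̄_m)² = 266.6988  ⇒  Var(R_m) = 266.6988 / 8 = 33.3374
β = Cov / Var(R_m) = 36.7816 / 33.3374 = 1.1033
MRP = 8.51% − 1.64% = 6.87%
E(R) = R_f + β × MRP = 1.64% + 1.1033 × 6.87% = 9.22%

9.22%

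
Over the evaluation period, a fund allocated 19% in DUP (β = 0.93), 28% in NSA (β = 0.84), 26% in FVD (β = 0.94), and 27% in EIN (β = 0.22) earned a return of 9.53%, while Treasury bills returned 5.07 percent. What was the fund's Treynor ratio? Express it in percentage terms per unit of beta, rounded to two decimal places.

β_P = 0.19×0.93 + 0.28×0.84 + 0.26×0.94 + 0.27×0.22 = 0.7157
Treynor = (R_P − R_f) / β_P = (9.53% − 5.07%) / 0.7157 = 4.46% / 0.7157 = 6.23%

6.23%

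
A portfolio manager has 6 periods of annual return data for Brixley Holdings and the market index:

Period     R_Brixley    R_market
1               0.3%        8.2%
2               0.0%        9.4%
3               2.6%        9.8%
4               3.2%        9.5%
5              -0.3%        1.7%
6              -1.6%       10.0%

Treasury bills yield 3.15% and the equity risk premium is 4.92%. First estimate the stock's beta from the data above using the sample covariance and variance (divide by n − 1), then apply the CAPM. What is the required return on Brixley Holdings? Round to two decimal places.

3.90%

Mean R_i = (0.3 + 0.0 + 2.6 + 3.2 − 0.3 − 1.6) / 6 = 0.7000%
Mean R_m = (8.2 + 9.4 + 9.8 + 9.5 + 1.7 + 10.0) / 6 = 8.1000%
Σ(R_i − R̄_i)(R_m − R̄_m) = 7.8100  ⇒  Cov = 7.8100 / 5 = 1.5620
Σ(R_m − R̄_m)² = 51.1200  ⇒  Var(R_m) = 51.1200 / 5 = 10.2240
β = Cov / Var(R_m) = 1.5620 / 10.2240 = 0.1528
E(R) = R_f + β × MRP = 3.15% + 0.1528 × 4.92% = 3.90%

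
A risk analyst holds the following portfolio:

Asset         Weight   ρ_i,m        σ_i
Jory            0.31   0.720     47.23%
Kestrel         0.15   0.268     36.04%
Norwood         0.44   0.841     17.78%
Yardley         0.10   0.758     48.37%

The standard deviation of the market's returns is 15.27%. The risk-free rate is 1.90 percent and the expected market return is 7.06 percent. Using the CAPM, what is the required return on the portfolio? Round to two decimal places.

β_Jory = 0.720 × 47.23% / 15.27% = 2.2270
β_Kestrel = 0.268 × 36.04% / 15.27% = 0.6325
β_Norwood = 0.841 × 17.78% / 15.27% = 0.9792
β_Yardley = 0.758 × 48.37% / 15.27% = 2.4011
β_P = Σ w_i β_i = 0.31×2.2270 + 0.15×0.6325 + 0.44×0.9792 + 0.10×2.4011 = 1.4562
MRP = 7.06% − 1.90% = 5.16%
E(R_P) = R_f + β_P × MRP = 1.90% + 1.4562 × 5.16% = 9.41%

9.41%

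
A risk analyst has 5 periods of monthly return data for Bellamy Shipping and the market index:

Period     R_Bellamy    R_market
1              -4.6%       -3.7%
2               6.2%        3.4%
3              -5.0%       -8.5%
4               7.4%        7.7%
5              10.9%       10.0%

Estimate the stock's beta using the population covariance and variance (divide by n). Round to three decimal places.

0.913

Mean R_i = (-4.6 + 6.2 − 5.0 + 7.4 + 10.9) / 5 = 2.9800%
Mean R_m = (-3.7 + 3.4 − 8.5 + 7.7 + 10.0) / 5 = 1.7800%
Σ(R_i − R̄_i)(R_m − R̄_m) = 220.0580  ⇒  Cov = 220.0580 / 5 = 44.0116
Σ(R_m − R̄_m)² = 240.9480  ⇒  Var(R_m) = 240.9480 / 5 = 48.1896
β = Cov / Var(R_m) = 44.0116 / 48.1896 = 0.9133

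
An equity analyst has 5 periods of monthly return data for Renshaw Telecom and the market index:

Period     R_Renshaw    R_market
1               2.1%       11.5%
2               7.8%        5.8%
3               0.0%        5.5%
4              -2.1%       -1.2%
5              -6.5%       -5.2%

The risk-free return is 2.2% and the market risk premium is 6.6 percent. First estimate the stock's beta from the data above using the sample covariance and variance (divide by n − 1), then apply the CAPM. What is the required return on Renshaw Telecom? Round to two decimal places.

6.12%

Mean R_i = (2.1 + 7.8 + 0.0 − 2.1 − 6.5) / 5 = 0.2600%
Mean R_m = (11.5 + 5.8 + 5.5 − 1.2 − 5.2) / 5 = 3.2800%
Σ(R_i − R̄_i)(R_m − R̄_m) = 101.4460  ⇒  Cov = 101.4460 / 4 = 25.3615
Σ(R_m − R̄_m)² = 170.8280  ⇒  Var(R_m) = 170.8280 / 4 = 42.7070
β = Cov / Var(R_m) = 25.3615 / 42.7070 = 0.5938
E(R) = R_f + β × MRP = 2.2% + 0.5938 × 6.6% = 6.12%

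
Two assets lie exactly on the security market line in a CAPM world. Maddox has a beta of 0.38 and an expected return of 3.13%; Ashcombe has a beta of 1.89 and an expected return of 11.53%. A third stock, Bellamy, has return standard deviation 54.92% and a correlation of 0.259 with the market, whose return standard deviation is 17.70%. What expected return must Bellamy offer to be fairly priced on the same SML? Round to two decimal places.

5.49%

MRP = (11.53% − 3.13%) / (1.89 − 0.38) = 5.5629%
R_f = 3.13% − 0.38 × 5.5629% = 1.0161%
β_Bellamy = ρ·σ_i/σ_m = 0.259 × 54.92 / 17.70 = 0.8036
E(R_Bellamy) = R_f + β × MRP = 1.0161% + 0.8036 × 5.5629% = 5.49%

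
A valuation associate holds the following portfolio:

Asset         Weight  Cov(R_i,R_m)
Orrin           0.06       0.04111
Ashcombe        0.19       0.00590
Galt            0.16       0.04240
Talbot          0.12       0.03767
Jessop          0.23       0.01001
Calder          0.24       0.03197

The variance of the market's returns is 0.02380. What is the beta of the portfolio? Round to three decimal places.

β_Orrin = 0.04111 / 0.02380 = 1.7273
β_Ashcombe = 0.00590 / 0.02380 = 0.2479
β_Galt = 0.04240 / 0.02380 = 1.7815
β_Talbot = 0.03767 / 0.02380 = 1.5828
β_Jessop = 0.01001 / 0.02380 = 0.4206
β_Calder = 0.03197 / 0.02380 = 1.3433
β_P = Σ w_i β_i = 0.06×1.7273 + 0.19×0.2479 + 0.16×1.7815 + 0.12×1.5828 + 0.23×0.4206 + 0.24×1.3433 = 1.0448

1.045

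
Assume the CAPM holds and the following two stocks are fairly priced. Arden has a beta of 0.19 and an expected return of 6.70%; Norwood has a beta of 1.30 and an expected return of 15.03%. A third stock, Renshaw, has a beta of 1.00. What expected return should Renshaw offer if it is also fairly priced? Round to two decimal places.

MRP (SML slope) = (15.03% − 6.70%) / (1.30 − 0.19) = 8.33% / 1.11 = 7.5045%
R_f (intercept) = 6.70% − 0.19 × 7.5045% = 5.2741%
E(R_Renshaw) = R_f + β × MRP = 5.2741% + 1.00 × 7.5045% = 12.78%

12.78%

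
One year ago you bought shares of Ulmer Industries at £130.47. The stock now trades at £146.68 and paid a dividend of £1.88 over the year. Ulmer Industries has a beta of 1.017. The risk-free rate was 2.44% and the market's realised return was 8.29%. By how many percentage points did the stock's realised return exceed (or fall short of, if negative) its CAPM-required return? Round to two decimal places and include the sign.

Realised HPR = (P1 + D1 − P0) / P0 = (146.68 + 1.88 − 130.47) / 130.47 = 18.09 / 130.47 = 13.8653%
MRP = 8.29% − 2.44% = 5.85%
CAPM required = R_f + β·MRP = 2.44% + 1.017 × 5.85% = 8.38945%
α = realised − required = 13.8653% − 8.38945% = +5.48%

+5.48%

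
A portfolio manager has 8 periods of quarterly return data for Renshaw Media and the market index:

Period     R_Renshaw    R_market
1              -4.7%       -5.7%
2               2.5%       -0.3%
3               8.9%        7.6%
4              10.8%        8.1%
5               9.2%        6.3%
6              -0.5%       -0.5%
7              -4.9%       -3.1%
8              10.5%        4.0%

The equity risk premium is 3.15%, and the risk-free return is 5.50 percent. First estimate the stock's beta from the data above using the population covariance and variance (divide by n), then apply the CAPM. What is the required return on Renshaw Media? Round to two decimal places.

Mean R_i = (-4.7 + 2.5 + 8.9 + 10.8 + 9.2 − 0.5 − 4.9 + 10.5) / 8 = 3.9750%
Mean R_m = (-5.7 − 0.3 + 7.6 + 8.1 + 6.3 − 0.5 − 3.1 + 4.0) / 8 = 2.0500%
Σ(R_i − R̄_i)(R_m − R̄_m) = 231.3700  ⇒  Cov = 231.3700 / 8 = 28.9213
Σ(R_m − R̄_m)² = 187.8800  ⇒  Var(R_m) = 187.8800 / 8 = 23.4850
β = Cov / Var(R_m) = 28.9213 / 23.4850 = 1.2315
E(R) = R_f + β × MRP = 5.50% + 1.2315 × 3.15% = 9.38%

9.38%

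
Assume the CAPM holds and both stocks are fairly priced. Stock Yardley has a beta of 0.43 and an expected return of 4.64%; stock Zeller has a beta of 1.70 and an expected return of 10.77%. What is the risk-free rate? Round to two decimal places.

Both satisfy E(R) = R_f + β·MRP, so the slope of the SML is
MRP = (10.77% − 4.64%) / (1.70 − 0.43) = 6.13% / 1.27 = 4.8268%
R_f = E(R_Yardley) − β_Yardley·MRP = 4.64% − 0.43 × 4.8268% = 2.5645%

2.56%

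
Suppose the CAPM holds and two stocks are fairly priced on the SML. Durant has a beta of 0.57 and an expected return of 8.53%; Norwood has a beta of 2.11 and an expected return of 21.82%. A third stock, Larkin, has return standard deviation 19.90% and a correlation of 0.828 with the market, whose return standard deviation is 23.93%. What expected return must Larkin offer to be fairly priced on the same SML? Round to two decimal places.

9.55%

MRP = (21.82% − 8.53%) / (2.11 − 0.57) = 8.6299%
R_f = 8.53% − 0.57 × 8.6299% = 3.6110%
β_Larkin = ρ·σ_i/σ_m = 0.828 × 19.90 / 23.93 = 0.6886
E(R_Larkin) = R_f + β × MRP = 3.6110% + 0.6886 × 8.6299% = 9.55%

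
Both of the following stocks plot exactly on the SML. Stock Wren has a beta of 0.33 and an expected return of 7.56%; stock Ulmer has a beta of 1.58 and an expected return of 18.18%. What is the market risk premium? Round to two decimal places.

Both satisfy E(R) = R_f + β·MRP, so the slope of the SML is
MRP = (18.18% − 7.56%) / (1.58 − 0.33) = 10.62% / 1.25 = 8.4960%

8.50%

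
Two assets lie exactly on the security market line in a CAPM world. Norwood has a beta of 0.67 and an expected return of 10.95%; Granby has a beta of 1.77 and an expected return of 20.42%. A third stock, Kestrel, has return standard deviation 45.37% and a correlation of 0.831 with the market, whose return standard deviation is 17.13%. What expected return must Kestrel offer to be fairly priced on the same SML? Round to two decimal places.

24.13%

MRP = (20.42% − 10.95%) / (1.77 − 0.67) = 8.6091%
R_f = 10.95% − 0.67 × 8.6091% = 5.1819%
β_Kestrel = ρ·σ_i/σ_m = 0.831 × 45.37 / 17.13 = 2.2010
E(R_Kestrel) = R_f + β × MRP = 5.1819% + 2.2010 × 8.6091% = 24.13%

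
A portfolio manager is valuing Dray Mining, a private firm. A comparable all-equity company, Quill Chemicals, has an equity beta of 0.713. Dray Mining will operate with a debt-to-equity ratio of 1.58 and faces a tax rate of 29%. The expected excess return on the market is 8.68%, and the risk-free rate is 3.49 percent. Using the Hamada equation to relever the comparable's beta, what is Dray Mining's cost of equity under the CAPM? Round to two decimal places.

β_L = β_U × [1 + (1 − t)(D/E)] = 0.713 × [1 + (1 − 0.29) × 1.58]
    = 0.713 × [1 + 0.71 × 1.58] = 0.713 × 2.1218 = 1.5128
E(R) = R_f + β_L × MRP = 3.49% + 1.5128 × 8.68% = 16.62%

16.62%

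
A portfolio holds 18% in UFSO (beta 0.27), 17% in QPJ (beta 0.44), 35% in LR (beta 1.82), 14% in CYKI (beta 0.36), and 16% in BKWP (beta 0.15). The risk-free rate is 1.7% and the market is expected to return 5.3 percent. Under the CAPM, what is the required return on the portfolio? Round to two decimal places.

β_P = Σ w_i β_i = 0.18×0.27 + 0.17×0.44 + 0.35×1.82 + 0.14×0.36 + 0.16×0.15 = 0.8348
MRP = 5.3% − 1.7% = 3.60%
E(R_P) = R_f + β_P × MRP = 1.7% + 0.8348 × 3.6% = 4.71%

4.71%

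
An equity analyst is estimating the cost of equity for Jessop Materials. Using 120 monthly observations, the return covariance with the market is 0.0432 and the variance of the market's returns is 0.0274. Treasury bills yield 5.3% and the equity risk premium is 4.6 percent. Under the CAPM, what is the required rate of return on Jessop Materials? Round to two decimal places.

12.55%

β = Cov(R_i, R_m) / Var(R_m) = 0.0432 / 0.0274 = 1.5766
E(R) = R_f + β × MRP = 5.3% + 1.5766 × 4.6% = 12.55%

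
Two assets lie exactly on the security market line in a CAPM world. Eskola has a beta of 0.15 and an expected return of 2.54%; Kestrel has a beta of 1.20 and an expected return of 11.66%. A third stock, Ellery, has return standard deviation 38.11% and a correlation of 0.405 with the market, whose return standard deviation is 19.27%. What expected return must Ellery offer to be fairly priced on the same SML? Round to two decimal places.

8.19%

MRP = (11.66% − 2.54%) / (1.20 − 0.15) = 8.6857%
R_f = 2.54% − 0.15 × 8.6857% = 1.2371%
β_Ellery = ρ·σ_i/σ_m = 0.405 × 38.11 / 19.27 = 0.8010
E(R_Ellery) = R_f + β × MRP = 1.2371% + 0.8010 × 8.6857% = 8.19%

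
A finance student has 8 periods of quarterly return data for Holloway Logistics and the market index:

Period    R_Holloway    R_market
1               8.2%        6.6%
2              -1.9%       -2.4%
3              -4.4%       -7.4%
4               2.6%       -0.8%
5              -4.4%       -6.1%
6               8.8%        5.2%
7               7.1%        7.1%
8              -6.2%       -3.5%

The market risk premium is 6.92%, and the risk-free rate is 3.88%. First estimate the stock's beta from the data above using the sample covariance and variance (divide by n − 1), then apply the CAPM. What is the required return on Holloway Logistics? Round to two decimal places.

Mean R_i = (8.2 − 1.9 − 4.4 + 2.6 − 4.4 + 8.8 + 7.1 − 6.2) / 8 = 1.2250%
Mean R_m = (6.6 − 2.4 − 7.4 − 0.8 − 6.1 + 5.2 + 7.1 − 3.5) / 8 = -0.1625%
Σ(R_i − R̄_i)(R_m − R̄_m) = 235.4625  ⇒  Cov = 235.4625 / 7 = 33.6375
Σ(R_m − R̄_m)² = 231.4188  ⇒  Var(R_m) = 231.4188 / 7 = 33.0598
β = Cov / Var(R_m) = 33.6375 / 33.0598 = 1.0175
E(R) = R_f + β × MRP = 3.88% + 1.0175 × 6.92% = 10.92%

10.92%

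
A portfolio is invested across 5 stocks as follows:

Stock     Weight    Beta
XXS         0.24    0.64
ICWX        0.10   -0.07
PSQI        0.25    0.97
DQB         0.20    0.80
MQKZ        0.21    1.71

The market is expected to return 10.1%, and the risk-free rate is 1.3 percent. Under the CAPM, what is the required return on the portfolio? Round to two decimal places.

9.29%

β_P = Σ w_i β_i = 0.24×0.64 + 0.10×-0.07 + 0.25×0.97 + 0.20×0.80 + 0.21×1.71 = 0.9082
MRP = 10.1% − 1.3% = 8.80%
E(R_P) = R_f + β_P × MRP = 1.3% + 0.9082 × 8.8% = 9.29%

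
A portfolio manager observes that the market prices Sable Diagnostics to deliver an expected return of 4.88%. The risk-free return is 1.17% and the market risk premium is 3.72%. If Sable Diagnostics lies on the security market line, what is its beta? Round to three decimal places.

0.997

β = (E(R) − R_f) / MRP = (4.88% − 1.17%) / 3.72% = 3.71% / 3.72% = 0.997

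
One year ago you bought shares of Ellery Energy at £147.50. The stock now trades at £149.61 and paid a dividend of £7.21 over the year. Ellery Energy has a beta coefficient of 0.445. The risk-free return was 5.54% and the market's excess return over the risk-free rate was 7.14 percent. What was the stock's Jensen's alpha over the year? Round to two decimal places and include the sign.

-2.40%

Realised HPR = (P1 + D1 − P0) / P0 = (149.61 + 7.21 − 147.50) / 147.50 = 9.32 / 147.50 = 6.3186%
CAPM required = R_f + β·MRP = 5.54% + 0.445 × 7.14% = 8.71730%
α = realised − required = 6.3186% − 8.71730% = -2.40%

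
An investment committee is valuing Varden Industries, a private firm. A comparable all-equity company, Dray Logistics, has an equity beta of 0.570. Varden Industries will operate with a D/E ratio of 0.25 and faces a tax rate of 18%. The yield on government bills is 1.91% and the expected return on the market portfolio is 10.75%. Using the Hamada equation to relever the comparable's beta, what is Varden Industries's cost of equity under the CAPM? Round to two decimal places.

7.98%

β_L = β_U × [1 + (1 − t)(D/E)] = 0.570 × [1 + (1 − 0.18) × 0.25]
    = 0.570 × [1 + 0.82 × 0.25] = 0.570 × 1.2050 = 0.6869
MRP = 10.75% − 1.91% = 8.84%
E(R) = R_f + β_L × MRP = 1.91% + 0.6869 × 8.84% = 7.98%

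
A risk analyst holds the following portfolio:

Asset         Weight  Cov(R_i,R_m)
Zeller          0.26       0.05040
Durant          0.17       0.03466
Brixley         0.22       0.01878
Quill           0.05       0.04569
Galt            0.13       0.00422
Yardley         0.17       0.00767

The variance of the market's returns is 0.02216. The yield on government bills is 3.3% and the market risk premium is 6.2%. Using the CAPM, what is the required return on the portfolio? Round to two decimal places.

β_Zeller = 0.05040 / 0.02216 = 2.2744
β_Durant = 0.03466 / 0.02216 = 1.5641
β_Brixley = 0.01878 / 0.02216 = 0.8475
β_Quill = 0.04569 / 0.02216 = 2.0618
β_Galt = 0.00422 / 0.02216 = 0.1904
β_Yardley = 0.00767 / 0.02216 = 0.3461
β_P = Σ w_i β_i = 0.26×2.2744 + 0.17×1.5641 + 0.22×0.8475 + 0.05×2.0618 + 0.13×0.1904 + 0.17×0.3461 = 1.2304
E(R_P) = R_f + β_P × MRP = 3.3% + 1.2304 × 6.2% = 10.93%

10.93%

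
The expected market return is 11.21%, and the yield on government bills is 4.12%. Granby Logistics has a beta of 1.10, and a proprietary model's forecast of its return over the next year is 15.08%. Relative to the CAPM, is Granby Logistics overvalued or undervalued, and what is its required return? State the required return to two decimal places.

MRP = 11.21% − 4.12% = 7.09%
Required return = R_f + β·MRP = 4.12% + 1.10 × 7.09% = 11.92%
Forecast 15.08% > required 11.92% → the stock plots above the SML → undervalued.

Undervalued; required return 11.92%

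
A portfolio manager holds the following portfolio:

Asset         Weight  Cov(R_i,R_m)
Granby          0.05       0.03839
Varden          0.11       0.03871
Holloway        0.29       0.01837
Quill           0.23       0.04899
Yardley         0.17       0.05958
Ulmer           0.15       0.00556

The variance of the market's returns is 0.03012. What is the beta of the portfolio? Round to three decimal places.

β_Granby = 0.03839 / 0.03012 = 1.2746
β_Varden = 0.03871 / 0.03012 = 1.2852
β_Holloway = 0.01837 / 0.03012 = 0.6099
β_Quill = 0.04899 / 0.03012 = 1.6265
β_Yardley = 0.05958 / 0.03012 = 1.9781
β_Ulmer = 0.00556 / 0.03012 = 0.1846
β_P = Σ w_i β_i = 0.05×1.2746 + 0.11×1.2852 + 0.29×0.6099 + 0.23×1.6265 + 0.17×1.9781 + 0.15×0.1846 = 1.1200

1.120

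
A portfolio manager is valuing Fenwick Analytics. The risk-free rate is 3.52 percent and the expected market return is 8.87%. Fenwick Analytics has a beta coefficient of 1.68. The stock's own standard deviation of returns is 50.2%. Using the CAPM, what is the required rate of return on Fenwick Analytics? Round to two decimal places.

12.51%

Market risk premium = E(R_m) − R_f = 8.87% − 3.52% = 5.35%
E(R) = R_f + β × MRP = 3.52% + 1.68 × 5.35% = 12.51%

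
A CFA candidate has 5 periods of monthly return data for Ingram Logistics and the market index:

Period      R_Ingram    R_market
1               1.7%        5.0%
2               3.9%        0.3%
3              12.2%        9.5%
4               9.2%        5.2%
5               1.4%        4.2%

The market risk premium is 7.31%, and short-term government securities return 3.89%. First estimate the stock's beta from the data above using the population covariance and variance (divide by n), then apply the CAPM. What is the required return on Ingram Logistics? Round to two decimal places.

11.02%

Mean R_i = (1.7 + 3.9 + 12.2 + 9.2 + 1.4) / 5 = 5.6800%
Mean R_m = (5.0 + 0.3 + 9.5 + 5.2 + 4.2) / 5 = 4.8400%
Σ(R_i − R̄_i)(R_m − R̄_m) = 41.8340  ⇒  Cov = 41.8340 / 5 = 8.3668
Σ(R_m − R̄_m)² = 42.8920  ⇒  Var(R_m) = 42.8920 / 5 = 8.5784
β = Cov / Var(R_m) = 8.3668 / 8.5784 = 0.9753
E(R) = R_f + β × MRP = 3.89% + 0.9753 × 7.31% = 11.02%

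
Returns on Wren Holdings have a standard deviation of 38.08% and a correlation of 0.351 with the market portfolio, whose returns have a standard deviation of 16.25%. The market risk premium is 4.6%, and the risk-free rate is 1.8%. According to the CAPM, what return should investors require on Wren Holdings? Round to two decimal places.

5.58%

β = ρ × σ_i / σ_m = 0.351 × 38.08% / 16.25% = 0.8225
E(R) = 1.8% + 0.8225 × 4.6% = 5.58%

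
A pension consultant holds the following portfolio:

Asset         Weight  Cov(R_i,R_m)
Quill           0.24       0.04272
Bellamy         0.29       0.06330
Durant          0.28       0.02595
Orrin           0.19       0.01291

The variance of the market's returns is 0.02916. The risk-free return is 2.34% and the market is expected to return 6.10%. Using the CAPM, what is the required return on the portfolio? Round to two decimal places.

7.28%

β_Quill = 0.04272 / 0.02916 = 1.4650
β_Bellamy = 0.06330 / 0.02916 = 2.1708
β_Durant = 0.02595 / 0.02916 = 0.8899
β_Orrin = 0.01291 / 0.02916 = 0.4427
β_P = Σ w_i β_i = 0.24×1.4650 + 0.29×2.1708 + 0.28×0.8899 + 0.19×0.4427 = 1.3144
MRP = 6.10% − 2.34% = 3.76%
E(R_P) = R_f + β_P × MRP = 2.34% + 1.3144 × 3.76% = 7.28%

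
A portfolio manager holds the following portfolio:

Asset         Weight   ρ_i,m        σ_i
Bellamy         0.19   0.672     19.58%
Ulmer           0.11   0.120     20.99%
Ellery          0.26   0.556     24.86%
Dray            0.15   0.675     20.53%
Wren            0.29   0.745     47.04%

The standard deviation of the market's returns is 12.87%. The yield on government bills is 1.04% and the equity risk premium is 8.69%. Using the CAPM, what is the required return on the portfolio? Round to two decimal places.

β_Bellamy = 0.672 × 19.58% / 12.87% = 1.0224
β_Ulmer = 0.120 × 20.99% / 12.87% = 0.1957
β_Ellery = 0.556 × 24.86% / 12.87% = 1.0740
β_Dray = 0.675 × 20.53% / 12.87% = 1.0767
β_Wren = 0.745 × 47.04% / 12.87% = 2.7230
β_P = Σ w_i β_i = 0.19×1.0224 + 0.11×0.1957 + 0.26×1.0740 + 0.15×1.0767 + 0.29×2.7230 = 1.4462
E(R_P) = R_f + β_P × MRP = 1.04% + 1.4462 × 8.69% = 13.61%

13.61%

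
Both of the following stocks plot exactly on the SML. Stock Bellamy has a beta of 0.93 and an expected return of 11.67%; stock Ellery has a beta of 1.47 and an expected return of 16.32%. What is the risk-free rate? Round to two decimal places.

3.66%

Both satisfy E(R) = R_f + β·MRP, so the slope of the SML is
MRP = (16.32% − 11.67%) / (1.47 − 0.93) = 4.65% / 0.54 = 8.6111%
R_f = E(R_Bellamy) − β_Bellamy·MRP = 11.67% − 0.93 × 8.6111% = 3.6617%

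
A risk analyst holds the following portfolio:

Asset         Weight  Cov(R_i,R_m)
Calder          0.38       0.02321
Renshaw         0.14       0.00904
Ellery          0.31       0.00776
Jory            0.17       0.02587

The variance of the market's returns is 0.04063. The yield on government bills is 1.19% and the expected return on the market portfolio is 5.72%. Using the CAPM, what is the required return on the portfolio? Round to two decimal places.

3.07%

β_Calder = 0.02321 / 0.04063 = 0.5713
β_Renshaw = 0.00904 / 0.04063 = 0.2225
β_Ellery = 0.00776 / 0.04063 = 0.1910
β_Jory = 0.02587 / 0.04063 = 0.6367
β_P = Σ w_i β_i = 0.38×0.5713 + 0.14×0.2225 + 0.31×0.1910 + 0.17×0.6367 = 0.4157
MRP = 5.72% − 1.19% = 4.53%
E(R_P) = R_f + β_P × MRP = 1.19% + 0.4157 × 4.53% = 3.07%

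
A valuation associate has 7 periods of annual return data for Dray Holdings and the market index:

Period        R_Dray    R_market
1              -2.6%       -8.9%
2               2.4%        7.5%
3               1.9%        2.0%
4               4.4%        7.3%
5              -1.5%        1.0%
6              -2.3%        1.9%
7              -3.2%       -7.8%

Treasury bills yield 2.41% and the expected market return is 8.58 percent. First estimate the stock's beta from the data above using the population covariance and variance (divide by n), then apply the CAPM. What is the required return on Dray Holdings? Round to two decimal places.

4.73%

Mean R_i = (-2.6 + 2.4 + 1.9 + 4.4 − 1.5 − 2.3 − 3.2) / 7 = -0.1286%
Mean R_m = (-8.9 + 7.5 + 2.0 + 7.3 + 1.0 + 1.9 − 7.8) / 7 = 0.4286%
Σ(R_i − R̄_i)(R_m − R̄_m) = 96.5357  ⇒  Cov = 96.5357 / 7 = 13.7908
Σ(R_m − R̄_m)² = 256.9143  ⇒  Var(R_m) = 256.9143 / 7 = 36.7020
β = Cov / Var(R_m) = 13.7908 / 36.7020 = 0.3758
MRP = 8.58% − 2.41% = 6.17%
E(R) = R_f + β × MRP = 2.41% + 0.3758 × 6.17% = 4.73%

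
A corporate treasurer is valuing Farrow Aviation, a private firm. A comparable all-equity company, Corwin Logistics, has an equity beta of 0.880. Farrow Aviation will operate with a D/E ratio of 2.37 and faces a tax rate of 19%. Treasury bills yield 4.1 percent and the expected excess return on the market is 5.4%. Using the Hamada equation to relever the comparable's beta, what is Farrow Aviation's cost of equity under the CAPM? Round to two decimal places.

17.97%

β_L = β_U × [1 + (1 − t)(D/E)] = 0.880 × [1 + (1 − 0.19) × 2.37]
    = 0.880 × [1 + 0.81 × 2.37] = 0.880 × 2.9197 = 2.5693
E(R) = R_f + β_L × MRP = 4.1% + 2.5693 × 5.4% = 17.97%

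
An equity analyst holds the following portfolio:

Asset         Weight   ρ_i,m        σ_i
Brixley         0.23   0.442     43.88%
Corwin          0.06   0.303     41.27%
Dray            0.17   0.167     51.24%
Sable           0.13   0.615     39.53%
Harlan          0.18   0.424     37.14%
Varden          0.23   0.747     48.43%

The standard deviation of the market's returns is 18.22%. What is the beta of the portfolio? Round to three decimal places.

1.152

β_Brixley = 0.442 × 43.88% / 18.22% = 1.0645
β_Corwin = 0.303 × 41.27% / 18.22% = 0.6863
β_Dray = 0.167 × 51.24% / 18.22% = 0.4697
β_Sable = 0.615 × 39.53% / 18.22% = 1.3343
β_Harlan = 0.424 × 37.14% / 18.22% = 0.8643
β_Varden = 0.747 × 48.43% / 18.22% = 1.9856
β_P = Σ w_i β_i = 0.23×1.0645 + 0.06×0.6863 + 0.17×0.4697 + 0.13×1.3343 + 0.18×0.8643 + 0.23×1.9856 = 1.1516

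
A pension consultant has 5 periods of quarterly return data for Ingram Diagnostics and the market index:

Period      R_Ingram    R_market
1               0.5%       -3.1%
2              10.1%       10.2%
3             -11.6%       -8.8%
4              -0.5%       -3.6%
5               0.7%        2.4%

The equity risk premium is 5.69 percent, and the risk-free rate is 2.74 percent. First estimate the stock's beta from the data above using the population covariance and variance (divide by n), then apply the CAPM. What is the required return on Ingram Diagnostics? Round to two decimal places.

8.39%

Mean R_i = (0.5 + 10.1 − 11.6 − 0.5 + 0.7) / 5 = -0.1600%
Mean R_m = (-3.1 + 10.2 − 8.8 − 3.6 + 2.4) / 5 = -0.5800%
Σ(R_i − R̄_i)(R_m − R̄_m) = 206.5660  ⇒  Cov = 206.5660 / 5 = 41.3132
Σ(R_m − R̄_m)² = 208.1280  ⇒  Var(R_m) = 208.1280 / 5 = 41.6256
β = Cov / Var(R_m) = 41.3132 / 41.6256 = 0.9925
E(R) = R_f + β × MRP = 2.74% + 0.9925 × 5.69% = 8.39%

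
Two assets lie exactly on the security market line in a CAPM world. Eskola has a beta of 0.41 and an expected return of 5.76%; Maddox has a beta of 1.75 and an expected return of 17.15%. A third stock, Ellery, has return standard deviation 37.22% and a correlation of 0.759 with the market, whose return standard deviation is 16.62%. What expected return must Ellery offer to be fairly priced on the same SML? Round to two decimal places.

16.72%

MRP = (17.15% − 5.76%) / (1.75 − 0.41) = 8.5000%
R_f = 5.76% − 0.41 × 8.5000% = 2.2750%
β_Ellery = ρ·σ_i/σ_m = 0.759 × 37.22 / 16.62 = 1.6998
E(R_Ellery) = R_f + β × MRP = 2.2750% + 1.6998 × 8.5000% = 16.72%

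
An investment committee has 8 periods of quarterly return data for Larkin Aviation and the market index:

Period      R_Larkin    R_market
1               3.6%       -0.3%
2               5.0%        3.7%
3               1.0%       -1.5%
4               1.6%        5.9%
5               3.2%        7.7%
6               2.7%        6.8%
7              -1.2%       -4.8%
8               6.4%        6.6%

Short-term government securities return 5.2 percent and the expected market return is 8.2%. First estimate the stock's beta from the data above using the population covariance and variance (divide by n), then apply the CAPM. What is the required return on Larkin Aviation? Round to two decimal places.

Mean R_i = (3.6 + 5.0 + 1.0 + 1.6 + 3.2 + 2.7 − 1.2 + 6.4) / 8 = 2.7875%
Mean R_m = (-0.3 + 3.7 − 1.5 + 5.9 + 7.7 + 6.8 − 4.8 + 6.6) / 8 = 3.0125%
Σ(R_i − R̄_i)(R_m − R̄_m) = 49.1813  ⇒  Cov = 49.1813 / 8 = 6.1477
Σ(R_m − R̄_m)² = 150.3688  ⇒  Var(R_m) = 150.3688 / 8 = 18.7961
β = Cov / Var(R_m) = 6.1477 / 18.7961 = 0.3271
MRP = 8.2% − 5.2% = 3.00%
E(R) = R_f + β × MRP = 5.2% + 0.3271 × 3.0% = 6.18%

6.18%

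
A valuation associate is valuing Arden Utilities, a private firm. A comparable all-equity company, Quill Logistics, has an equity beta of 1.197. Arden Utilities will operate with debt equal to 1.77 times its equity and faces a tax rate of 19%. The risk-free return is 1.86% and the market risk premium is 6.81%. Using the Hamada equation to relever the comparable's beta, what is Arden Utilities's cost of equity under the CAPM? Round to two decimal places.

21.70%

β_L = β_U × [1 + (1 − t)(D/E)] = 1.197 × [1 + (1 − 0.19) × 1.77]
    = 1.197 × [1 + 0.81 × 1.77] = 1.197 × 2.4337 = 2.9131
E(R) = R_f + β_L × MRP = 1.86% + 2.9131 × 6.81% = 21.70%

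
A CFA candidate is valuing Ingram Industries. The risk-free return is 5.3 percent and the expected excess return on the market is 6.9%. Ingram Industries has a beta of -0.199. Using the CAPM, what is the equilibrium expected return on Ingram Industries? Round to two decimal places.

3.93%

E(R) = R_f + β × MRP = 5.3% + -0.199 × 6.9% = 3.93%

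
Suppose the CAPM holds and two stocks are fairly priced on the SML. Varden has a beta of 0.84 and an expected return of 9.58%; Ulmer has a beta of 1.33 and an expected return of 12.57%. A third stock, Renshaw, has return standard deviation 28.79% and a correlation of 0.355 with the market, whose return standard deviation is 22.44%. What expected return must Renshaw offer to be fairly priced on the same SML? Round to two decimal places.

MRP = (12.57% − 9.58%) / (1.33 − 0.84) = 6.1020%
R_f = 9.58% − 0.84 × 6.1020% = 4.4543%
β_Renshaw = ρ·σ_i/σ_m = 0.355 × 28.79 / 22.44 = 0.4555
E(R_Renshaw) = R_f + β × MRP = 4.4543% + 0.4555 × 6.1020% = 7.23%

7.23%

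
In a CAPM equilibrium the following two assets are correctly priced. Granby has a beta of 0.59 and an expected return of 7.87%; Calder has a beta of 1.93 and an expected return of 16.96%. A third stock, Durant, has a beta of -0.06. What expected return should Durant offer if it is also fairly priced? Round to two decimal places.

3.46%

MRP (SML slope) = (16.96% − 7.87%) / (1.93 − 0.59) = 9.09% / 1.34 = 6.7836%
R_f (intercept) = 7.87% − 0.59 × 6.7836% = 3.8677%
E(R_Durant) = R_f + β × MRP = 3.8677% + -0.06 × 6.7836% = 3.46%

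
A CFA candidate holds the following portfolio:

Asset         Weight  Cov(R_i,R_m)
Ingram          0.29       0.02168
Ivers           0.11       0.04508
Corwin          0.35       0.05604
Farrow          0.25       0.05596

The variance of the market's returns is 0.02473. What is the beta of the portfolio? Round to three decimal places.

1.814

β_Ingram = 0.02168 / 0.02473 = 0.8767
β_Ivers = 0.04508 / 0.02473 = 1.8229
β_Corwin = 0.05604 / 0.02473 = 2.2661
β_Farrow = 0.05596 / 0.02473 = 2.2628
β_P = Σ w_i β_i = 0.29×0.8767 + 0.11×1.8229 + 0.35×2.2661 + 0.25×2.2628 = 1.8136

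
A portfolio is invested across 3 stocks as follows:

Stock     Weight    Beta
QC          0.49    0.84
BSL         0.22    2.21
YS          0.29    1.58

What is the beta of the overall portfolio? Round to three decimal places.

1.356

β_P = Σ w_i β_i = 0.49×0.84 + 0.22×2.21 + 0.29×1.58 = 1.3560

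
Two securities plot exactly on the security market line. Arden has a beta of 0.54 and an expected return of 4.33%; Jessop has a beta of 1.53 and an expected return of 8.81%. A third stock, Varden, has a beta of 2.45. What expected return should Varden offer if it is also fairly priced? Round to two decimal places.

12.97%

MRP (SML slope) = (8.81% − 4.33%) / (1.53 − 0.54) = 4.48% / 0.99 = 4.5253%
R_f (intercept) = 4.33% − 0.54 × 4.5253% = 1.8863%
E(R_Varden) = R_f + β × MRP = 1.8863% + 2.45 × 4.5253% = 12.97%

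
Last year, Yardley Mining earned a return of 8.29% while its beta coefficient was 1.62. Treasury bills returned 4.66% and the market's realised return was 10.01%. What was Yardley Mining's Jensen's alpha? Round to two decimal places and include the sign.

Market excess return = 10.01% − 4.66% = 5.35%
CAPM benchmark = R_f + β(R_m − R_f) = 4.66% + 1.62 × 5.35% = 13.3270%
α = actual − benchmark = 8.29% − 13.3270% = -5.04%

-5.04%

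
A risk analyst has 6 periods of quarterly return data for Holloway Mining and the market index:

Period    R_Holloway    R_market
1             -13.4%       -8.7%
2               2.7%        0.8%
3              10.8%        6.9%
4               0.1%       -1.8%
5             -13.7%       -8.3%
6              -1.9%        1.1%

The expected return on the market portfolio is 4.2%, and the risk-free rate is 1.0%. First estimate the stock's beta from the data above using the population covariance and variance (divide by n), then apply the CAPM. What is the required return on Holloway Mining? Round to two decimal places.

5.94%

Mean R_i = (-13.4 + 2.7 + 10.8 + 0.1 − 13.7 − 1.9) / 6 = -2.5667%
Mean R_m = (-8.7 + 0.8 + 6.9 − 1.8 − 8.3 + 1.1) / 6 = -1.6667%
Σ(R_i − R̄_i)(R_m − R̄_m) = 279.0333  ⇒  Cov = 279.0333 / 6 = 46.5056
Σ(R_m − R̄_m)² = 180.6133  ⇒  Var(R_m) = 180.6133 / 6 = 30.1022
β = Cov / Var(R_m) = 46.5056 / 30.1022 = 1.5449
MRP = 4.2% − 1.0% = 3.20%
E(R) = R_f + β × MRP = 1.0% + 1.5449 × 3.2% = 5.94%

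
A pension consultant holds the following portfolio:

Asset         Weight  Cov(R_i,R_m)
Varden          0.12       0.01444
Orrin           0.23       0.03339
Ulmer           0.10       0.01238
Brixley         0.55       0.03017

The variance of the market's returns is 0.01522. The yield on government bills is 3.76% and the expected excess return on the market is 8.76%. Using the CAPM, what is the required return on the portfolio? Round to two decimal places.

β_Varden = 0.01444 / 0.01522 = 0.9488
β_Orrin = 0.03339 / 0.01522 = 2.1938
β_Ulmer = 0.01238 / 0.01522 = 0.8134
β_Brixley = 0.03017 / 0.01522 = 1.9823
β_P = Σ w_i β_i = 0.12×0.9488 + 0.23×2.1938 + 0.10×0.8134 + 0.55×1.9823 = 1.7900
E(R_P) = R_f + β_P × MRP = 3.76% + 1.7900 × 8.76% = 19.44%

19.44%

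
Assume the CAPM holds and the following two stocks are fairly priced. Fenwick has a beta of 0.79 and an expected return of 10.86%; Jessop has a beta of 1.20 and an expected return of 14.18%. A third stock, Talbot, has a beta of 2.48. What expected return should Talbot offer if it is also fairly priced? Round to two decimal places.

24.54%

MRP (SML slope) = (14.18% − 10.86%) / (1.20 − 0.79) = 3.32% / 0.41 = 8.0976%
R_f (intercept) = 10.86% − 0.79 × 8.0976% = 4.4629%
E(R_Talbot) = R_f + β × MRP = 4.4629% + 2.48 × 8.0976% = 24.54%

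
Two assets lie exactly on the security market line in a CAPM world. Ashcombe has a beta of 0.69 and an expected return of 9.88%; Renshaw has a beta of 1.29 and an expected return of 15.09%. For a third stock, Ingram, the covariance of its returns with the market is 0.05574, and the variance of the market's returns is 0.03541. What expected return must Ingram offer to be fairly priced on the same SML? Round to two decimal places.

MRP = (15.09% − 9.88%) / (1.29 − 0.69) = 8.6833%
R_f = 9.88% − 0.69 × 8.6833% = 3.8885%
β_Ingram = Cov / Var(R_m) = 0.05574 / 0.03541 = 1.5741
E(R_Ingram) = R_f + β × MRP = 3.8885% + 1.5741 × 8.6833% = 17.56%

17.56%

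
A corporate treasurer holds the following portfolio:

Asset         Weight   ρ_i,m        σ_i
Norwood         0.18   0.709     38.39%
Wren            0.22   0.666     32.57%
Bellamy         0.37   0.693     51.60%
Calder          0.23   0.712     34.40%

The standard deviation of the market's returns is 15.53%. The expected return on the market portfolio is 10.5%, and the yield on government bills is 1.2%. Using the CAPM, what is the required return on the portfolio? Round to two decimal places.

β_Norwood = 0.709 × 38.39% / 15.53% = 1.7526
β_Wren = 0.666 × 32.57% / 15.53% = 1.3968
β_Bellamy = 0.693 × 51.60% / 15.53% = 2.3026
β_Calder = 0.712 × 34.40% / 15.53% = 1.5771
β_P = Σ w_i β_i = 0.18×1.7526 + 0.22×1.3968 + 0.37×2.3026 + 0.23×1.5771 = 1.8375
MRP = 10.5% − 1.2% = 9.30%
E(R_P) = R_f + β_P × MRP = 1.2% + 1.8375 × 9.3% = 18.29%

18.29%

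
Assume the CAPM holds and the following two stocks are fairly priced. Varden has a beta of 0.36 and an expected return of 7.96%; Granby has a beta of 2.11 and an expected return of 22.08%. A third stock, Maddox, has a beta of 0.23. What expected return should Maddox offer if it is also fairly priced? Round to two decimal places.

6.91%

MRP (SML slope) = (22.08% − 7.96%) / (2.11 − 0.36) = 14.12% / 1.75 = 8.0686%
R_f (intercept) = 7.96% − 0.36 × 8.0686% = 5.0553%
E(R_Maddox) = R_f + β × MRP = 5.0553% + 0.23 × 8.0686% = 6.91%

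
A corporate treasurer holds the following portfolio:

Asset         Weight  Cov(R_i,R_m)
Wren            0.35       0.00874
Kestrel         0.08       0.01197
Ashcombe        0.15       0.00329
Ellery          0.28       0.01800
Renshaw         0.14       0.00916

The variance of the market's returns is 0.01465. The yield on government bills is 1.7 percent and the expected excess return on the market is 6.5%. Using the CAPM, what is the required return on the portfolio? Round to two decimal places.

6.51%

β_Wren = 0.00874 / 0.01465 = 0.5966
β_Kestrel = 0.01197 / 0.01465 = 0.8171
β_Ashcombe = 0.00329 / 0.01465 = 0.2246
β_Ellery = 0.01800 / 0.01465 = 1.2287
β_Renshaw = 0.00916 / 0.01465 = 0.6253
β_P = Σ w_i β_i = 0.35×0.5966 + 0.08×0.8171 + 0.15×0.2246 + 0.28×1.2287 + 0.14×0.6253 = 0.7394
E(R_P) = R_f + β_P × MRP = 1.7% + 0.7394 × 6.5% = 6.51%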